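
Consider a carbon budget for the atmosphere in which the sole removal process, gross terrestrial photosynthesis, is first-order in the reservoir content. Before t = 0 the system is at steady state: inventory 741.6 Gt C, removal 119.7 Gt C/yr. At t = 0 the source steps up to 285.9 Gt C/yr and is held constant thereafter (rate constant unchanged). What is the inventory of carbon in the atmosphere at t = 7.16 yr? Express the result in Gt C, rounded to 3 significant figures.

τ = M₀/F₀ = 741.6/119.7 = 6.195 yr; rate constant k = 1/τ.
New steady state M_∞ = F₁/k = F₁·τ = 285.9 × 6.195 = 1771.3 Gt C.
M(t) = M_∞ + (M₀ − M_∞)·e^(−t/τ); t/τ = 7.16/6.195 = 1.156, so e^(−t/τ) = 0.3148.
M(t) = 1771.3 − 1030 × 0.3148 = 1447.1 Gt C.

1450 Gt C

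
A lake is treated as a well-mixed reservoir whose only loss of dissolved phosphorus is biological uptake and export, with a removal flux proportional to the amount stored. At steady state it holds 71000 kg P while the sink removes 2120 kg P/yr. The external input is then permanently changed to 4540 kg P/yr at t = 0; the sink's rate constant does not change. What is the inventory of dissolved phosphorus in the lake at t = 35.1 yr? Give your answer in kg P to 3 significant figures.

124000 kg P

Residence time τ = M₀/F₀ = 33.49 yr. The eventual steady state is M_∞ = M₀·(F₁/F₀) = 71000 × 4540/2120 = 152050 kg P.
The anomaly ΔM(t) = M(t) − M_∞ decays as ΔM₀·e^(−t/τ) with ΔM₀ = 71000 − 152050 = −81050 kg P.
At t = 35.1 yr, e^(−t/τ) = e^(−1.048) = 0.3506, so ΔM = −28420 kg P and M = 152050 − 28420 = 123630 kg P.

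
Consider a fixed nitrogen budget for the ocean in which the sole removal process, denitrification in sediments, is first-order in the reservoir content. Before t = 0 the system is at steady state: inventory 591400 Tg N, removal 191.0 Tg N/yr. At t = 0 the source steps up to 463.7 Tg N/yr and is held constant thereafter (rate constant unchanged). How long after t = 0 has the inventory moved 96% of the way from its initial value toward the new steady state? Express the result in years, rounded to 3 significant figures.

τ = M₀/F₀ = 591400/191.0 = 3096 yr.
The remaining gap fraction is e^(−t/τ); 96% covered ⇒ e^(−t/τ) = 0.0400.
t = −τ ln(0.0400) = 3096 × 3.219 = 9967 yr.

9970 yr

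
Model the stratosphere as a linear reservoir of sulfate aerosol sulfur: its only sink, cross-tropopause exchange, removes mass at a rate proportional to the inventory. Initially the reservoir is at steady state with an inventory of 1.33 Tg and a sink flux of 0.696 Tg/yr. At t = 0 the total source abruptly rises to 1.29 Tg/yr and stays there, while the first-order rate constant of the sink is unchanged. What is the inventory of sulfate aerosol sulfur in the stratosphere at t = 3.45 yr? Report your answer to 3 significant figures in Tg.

Residence time τ = M₀/F₀ = 1.911 yr. The eventual steady state is M_∞ = M₀·(F₁/F₀) = 1.33 × 1.29/0.696 = 2.4651 Tg.
The anomaly ΔM(t) = M(t) − M_∞ decays as ΔM₀·e^(−t/τ) with ΔM₀ = 1.33 − 2.4651 = −1.135 Tg.
At t = 3.45 yr, e^(−t/τ) = e^(−1.805) = 0.1644, so ΔM = −0.1866 Tg and M = 2.4651 − 0.1866 = 2.2785 Tg.

2.28 Tg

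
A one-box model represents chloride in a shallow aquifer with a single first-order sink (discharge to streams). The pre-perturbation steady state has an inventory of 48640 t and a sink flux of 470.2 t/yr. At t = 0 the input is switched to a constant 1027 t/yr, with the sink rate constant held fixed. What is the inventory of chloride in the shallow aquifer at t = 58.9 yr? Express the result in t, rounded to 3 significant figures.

73600 t

The sink rate constant is k = F₀/M₀ = 470.2/48640 = 0.009667 yr⁻¹.
Solving dM/dt = F₁ − kM with M(0) = M₀ gives M(t) = F₁/k + (M₀ − F₁/k)·e^(−kt).
F₁/k = 1027/0.009667 = 106240 t; kt = 0.009667 × 58.9 = 0.5694, e^(−kt) = 0.5659.
M(58.9) = 106240 + (48640 − 106240) × 0.5659 = 106240 − 32590 = 73645 t.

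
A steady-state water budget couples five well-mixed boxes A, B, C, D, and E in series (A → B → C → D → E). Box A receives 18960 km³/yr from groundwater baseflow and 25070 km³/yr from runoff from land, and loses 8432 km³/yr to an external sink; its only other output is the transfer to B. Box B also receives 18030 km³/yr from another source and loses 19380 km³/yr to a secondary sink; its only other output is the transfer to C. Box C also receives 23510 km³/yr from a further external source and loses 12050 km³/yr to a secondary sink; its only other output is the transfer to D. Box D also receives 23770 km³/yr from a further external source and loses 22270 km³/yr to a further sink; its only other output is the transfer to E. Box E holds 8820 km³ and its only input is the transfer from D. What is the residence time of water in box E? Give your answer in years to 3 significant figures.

0.187 yr

Box A: F(A→B) = (18960 + 25070) − 8432 = 35598 km³/yr.
Box B: F(B→C) = (35598 + 18030) − 19380 = 34248 km³/yr.
Box C: F(C→D) = (34248 + 23510) − 12050 = 45708 km³/yr.
Box D: F(D→E) = (45708 + 23770) − 22270 = 47208 km³/yr.
Box E throughput = its input = 47208 km³/yr; τ = 8820 / 47208 = 0.1868 yr.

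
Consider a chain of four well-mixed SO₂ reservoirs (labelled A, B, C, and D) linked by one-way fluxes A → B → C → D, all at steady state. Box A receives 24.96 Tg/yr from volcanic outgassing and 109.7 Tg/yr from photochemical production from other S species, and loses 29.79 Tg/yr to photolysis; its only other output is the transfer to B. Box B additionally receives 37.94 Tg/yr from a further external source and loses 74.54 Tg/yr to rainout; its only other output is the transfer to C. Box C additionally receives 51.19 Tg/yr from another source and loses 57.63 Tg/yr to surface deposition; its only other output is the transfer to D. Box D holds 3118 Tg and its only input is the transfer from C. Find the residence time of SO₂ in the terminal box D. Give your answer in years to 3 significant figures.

50.4 yr

Box A: F(A→B) = (24.96 + 109.7) − 29.79 = 104.87 Tg/yr.
Box B: F(B→C) = (104.87 + 37.94) − 74.54 = 68.270 Tg/yr.
Box C: F(C→D) = (68.270 + 51.19) − 57.63 = 61.830 Tg/yr.
Box D throughput = its input = 61.830 Tg/yr; τ = 3118 / 61.830 = 50.43 yr.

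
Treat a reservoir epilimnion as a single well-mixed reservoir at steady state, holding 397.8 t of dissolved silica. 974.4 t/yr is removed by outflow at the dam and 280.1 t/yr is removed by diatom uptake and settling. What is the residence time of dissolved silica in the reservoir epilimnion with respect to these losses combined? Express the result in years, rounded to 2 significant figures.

Total removal = 974.4 + 280.1 = 1254.5 t/yr.
τ = M / ΣF_out = 397.8 / 1254.5 = 0.3171 yr.

0.32 yr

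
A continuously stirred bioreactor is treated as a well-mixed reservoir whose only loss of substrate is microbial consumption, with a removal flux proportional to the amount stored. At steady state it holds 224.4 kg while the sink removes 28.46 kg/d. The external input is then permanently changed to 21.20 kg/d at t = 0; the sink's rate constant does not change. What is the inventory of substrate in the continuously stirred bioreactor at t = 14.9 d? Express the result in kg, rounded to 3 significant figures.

The sink rate constant is k = F₀/M₀ = 28.46/224.4 = 0.1268 d⁻¹.
Solving dM/dt = F₁ − kM with M(0) = M₀ gives M(t) = F₁/k + (M₀ − F₁/k)·e^(−kt).
F₁/k = 21.20/0.1268 = 167.16 kg; kt = 0.1268 × 14.9 = 1.890, e^(−kt) = 0.1511.
M(14.9) = 167.16 + (224.4 − 167.16) × 0.1511 = 167.16 + 8.650 = 175.81 kg.

176 kg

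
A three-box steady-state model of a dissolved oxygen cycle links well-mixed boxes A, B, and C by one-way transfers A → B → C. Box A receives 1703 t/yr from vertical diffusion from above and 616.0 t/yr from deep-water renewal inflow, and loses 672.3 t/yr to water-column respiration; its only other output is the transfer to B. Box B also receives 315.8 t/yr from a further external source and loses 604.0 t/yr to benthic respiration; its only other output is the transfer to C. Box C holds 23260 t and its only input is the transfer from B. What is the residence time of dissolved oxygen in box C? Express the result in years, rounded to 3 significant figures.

17.1 yr

Box A: F(A→B) = (1703 + 616.0) − 672.3 = 1646.7 t/yr.
Box B: F(B→C) = (1646.7 + 315.8) − 604.0 = 1358.5 t/yr.
Box C throughput = its input = 1358.5 t/yr; τ = 23260 / 1358.5 = 17.12 yr.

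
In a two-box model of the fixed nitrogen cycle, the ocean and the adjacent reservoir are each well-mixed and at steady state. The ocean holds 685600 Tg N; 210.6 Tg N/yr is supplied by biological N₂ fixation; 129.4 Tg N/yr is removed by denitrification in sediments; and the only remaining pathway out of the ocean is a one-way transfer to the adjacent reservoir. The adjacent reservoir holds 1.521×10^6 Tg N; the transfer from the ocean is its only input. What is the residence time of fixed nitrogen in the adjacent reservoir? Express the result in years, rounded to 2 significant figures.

Balance the ocean: ΣF_in = 210.60 Tg N/yr.
Transfer to the adjacent reservoir = ΣF_in − (129.4) = 81.200 Tg N/yr.
At steady state the output of the adjacent reservoir equals its input, 81.200 Tg N/yr.
τ = M / F = 1.521×10^6 / 81.200 = 18730 yr.

19000 yr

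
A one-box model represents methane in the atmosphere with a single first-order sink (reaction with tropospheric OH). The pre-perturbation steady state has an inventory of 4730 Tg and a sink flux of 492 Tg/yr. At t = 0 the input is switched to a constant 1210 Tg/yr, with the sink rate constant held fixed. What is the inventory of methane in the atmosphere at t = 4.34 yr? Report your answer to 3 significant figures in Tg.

7240 Tg

τ = M₀/F₀ = 4730/492 = 9.614 yr; rate constant k = 1/τ.
New steady state M_∞ = F₁/k = F₁·τ = 1210 × 9.614 = 11633 Tg.
M(t) = M_∞ + (M₀ − M_∞)·e^(−t/τ); t/τ = 4.34/9.614 = 0.4514, so e^(−t/τ) = 0.6367.
M(t) = 11633 − 6903 × 0.6367 = 7237.7 Tg.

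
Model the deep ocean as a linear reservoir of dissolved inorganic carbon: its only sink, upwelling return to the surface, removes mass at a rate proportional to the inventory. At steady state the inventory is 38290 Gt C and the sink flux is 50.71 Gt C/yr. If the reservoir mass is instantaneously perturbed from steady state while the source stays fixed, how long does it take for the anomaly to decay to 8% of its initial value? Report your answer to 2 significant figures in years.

For a linear reservoir the anomaly decays as exp(−t/τ) with τ = M/F = 38290/50.71 = 755.1 yr.
exp(−t/τ) = 0.08 ⇒ t = −τ ln(0.08) = 755.1 × 2.526 = 1907 yr.

1900 yr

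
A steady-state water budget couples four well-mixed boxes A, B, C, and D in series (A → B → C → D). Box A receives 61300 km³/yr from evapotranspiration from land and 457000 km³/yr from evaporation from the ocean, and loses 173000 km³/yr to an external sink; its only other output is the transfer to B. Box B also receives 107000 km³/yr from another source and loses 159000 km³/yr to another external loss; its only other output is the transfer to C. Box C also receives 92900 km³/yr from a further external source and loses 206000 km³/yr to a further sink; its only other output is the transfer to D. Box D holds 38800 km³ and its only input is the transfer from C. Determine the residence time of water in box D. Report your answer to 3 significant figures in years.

Box A: F(A→B) = (61300 + 457000) − 173000 = 345300 km³/yr.
Box B: F(B→C) = (345300 + 107000) − 159000 = 293300 km³/yr.
Box C: F(C→D) = (293300 + 92900) − 206000 = 180200 km³/yr.
Box D throughput = its input = 180200 km³/yr; τ = 38800 / 180200 = 0.2153 yr.

0.215 yr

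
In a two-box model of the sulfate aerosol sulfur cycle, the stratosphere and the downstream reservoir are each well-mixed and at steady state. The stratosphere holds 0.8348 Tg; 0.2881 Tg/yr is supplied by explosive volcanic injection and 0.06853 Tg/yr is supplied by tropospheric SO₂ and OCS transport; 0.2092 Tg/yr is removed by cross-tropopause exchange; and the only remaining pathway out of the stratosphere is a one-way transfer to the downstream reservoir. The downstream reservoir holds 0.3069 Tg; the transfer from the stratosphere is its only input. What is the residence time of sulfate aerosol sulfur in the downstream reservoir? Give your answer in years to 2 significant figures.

Balance the stratosphere: ΣF_in = 0.2881 + 0.06853 = 0.35663 Tg/yr.
Transfer to the downstream reservoir = ΣF_in − (0.2092) = 0.14743 Tg/yr.
At steady state the output of the downstream reservoir equals its input, 0.14743 Tg/yr.
τ = M / F = 0.3069 / 0.14743 = 2.082 yr.

2.1 yr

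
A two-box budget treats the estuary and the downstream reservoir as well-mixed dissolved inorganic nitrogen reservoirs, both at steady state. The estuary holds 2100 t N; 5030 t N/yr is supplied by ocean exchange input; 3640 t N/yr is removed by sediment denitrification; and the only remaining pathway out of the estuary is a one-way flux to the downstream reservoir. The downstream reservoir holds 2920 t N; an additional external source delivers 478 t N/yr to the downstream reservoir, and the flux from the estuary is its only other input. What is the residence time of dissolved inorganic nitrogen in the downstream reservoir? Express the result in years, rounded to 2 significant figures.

1.6 yr

Balance the estuary: ΣF_in = 5030.0 t N/yr.
Flux to the downstream reservoir = ΣF_in − (3640) = 1390.0 t N/yr.
Total input to the downstream reservoir = 1390.0 + 478 = 1868.0 t N/yr; at steady state this equals its total output.
τ = M / F = 2920 / 1868.0 = 1.563 yr.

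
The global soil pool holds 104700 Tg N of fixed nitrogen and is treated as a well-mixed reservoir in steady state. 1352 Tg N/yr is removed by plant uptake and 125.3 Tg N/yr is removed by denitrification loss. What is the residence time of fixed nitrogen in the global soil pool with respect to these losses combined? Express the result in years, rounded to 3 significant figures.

Total removal = 1352 + 125.3 = 1477.3 Tg N/yr.
τ = M / ΣF_out = 104700 / 1477.3 = 70.87 yr.

70.9 yr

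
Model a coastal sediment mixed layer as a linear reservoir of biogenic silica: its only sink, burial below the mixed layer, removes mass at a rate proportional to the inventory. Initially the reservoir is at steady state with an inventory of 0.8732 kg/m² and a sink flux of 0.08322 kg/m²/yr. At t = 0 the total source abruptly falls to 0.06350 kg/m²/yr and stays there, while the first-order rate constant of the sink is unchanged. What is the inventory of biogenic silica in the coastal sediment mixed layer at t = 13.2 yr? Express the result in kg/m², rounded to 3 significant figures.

0.725 kg/m²

Residence time τ = M₀/F₀ = 10.49 yr. The eventual steady state is M_∞ = M₀·(F₁/F₀) = 0.8732 × 0.06350/0.08322 = 0.66628 kg/m².
The anomaly ΔM(t) = M(t) − M_∞ decays as ΔM₀·e^(−t/τ) with ΔM₀ = 0.8732 − 0.66628 = 0.2069 kg/m².
At t = 13.2 yr, e^(−t/τ) = e^(−1.258) = 0.2842, so ΔM = 0.05881 kg/m² and M = 0.66628 + 0.05881 = 0.72509 kg/m².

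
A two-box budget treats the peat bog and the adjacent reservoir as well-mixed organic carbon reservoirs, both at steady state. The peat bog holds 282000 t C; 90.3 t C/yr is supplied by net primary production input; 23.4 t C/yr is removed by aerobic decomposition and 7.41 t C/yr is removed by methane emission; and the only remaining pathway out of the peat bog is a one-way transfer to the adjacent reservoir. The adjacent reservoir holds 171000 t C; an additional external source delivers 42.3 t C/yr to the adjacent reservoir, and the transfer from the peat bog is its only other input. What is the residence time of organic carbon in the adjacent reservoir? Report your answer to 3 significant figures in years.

Balance the peat bog: ΣF_in = 90.300 t C/yr.
Transfer to the adjacent reservoir = ΣF_in − (23.4 + 7.41) = 59.490 t C/yr.
Total input to the adjacent reservoir = 59.490 + 42.3 = 101.79 t C/yr; at steady state this equals its total output.
τ = M / F = 171000 / 101.79 = 1680 yr.

1680 yr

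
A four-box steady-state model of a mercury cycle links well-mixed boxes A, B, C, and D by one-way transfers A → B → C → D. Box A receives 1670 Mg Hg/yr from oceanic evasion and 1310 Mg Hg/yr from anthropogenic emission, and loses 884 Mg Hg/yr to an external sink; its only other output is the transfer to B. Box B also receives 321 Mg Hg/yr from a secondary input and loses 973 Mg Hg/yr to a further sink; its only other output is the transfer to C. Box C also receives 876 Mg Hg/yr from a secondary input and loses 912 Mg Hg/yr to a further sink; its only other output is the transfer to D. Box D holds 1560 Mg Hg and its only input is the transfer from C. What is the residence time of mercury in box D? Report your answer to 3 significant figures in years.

1.11 yr

Box A: F(A→B) = (1670 + 1310) − 884 = 2096.0 Mg Hg/yr.
Box B: F(B→C) = (2096.0 + 321) − 973 = 1444.0 Mg Hg/yr.
Box C: F(C→D) = (1444.0 + 876) − 912 = 1408.0 Mg Hg/yr.
Box D throughput = its input = 1408.0 Mg Hg/yr; τ = 1560 / 1408.0 = 1.108 yr.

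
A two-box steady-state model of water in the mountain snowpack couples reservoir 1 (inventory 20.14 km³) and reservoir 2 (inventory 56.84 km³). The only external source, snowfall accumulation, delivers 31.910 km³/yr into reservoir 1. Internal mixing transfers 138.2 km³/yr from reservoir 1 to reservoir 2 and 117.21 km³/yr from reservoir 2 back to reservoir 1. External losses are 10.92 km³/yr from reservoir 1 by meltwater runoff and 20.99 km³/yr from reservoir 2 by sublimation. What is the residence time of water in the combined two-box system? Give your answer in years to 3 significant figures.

For the system as a whole, the A↔B exchange is internal and contributes nothing to the throughput; only the external sinks remove mass.
M_total = 20.14 + 56.84 = 76.980 km³.
ΣF_external_out = 10.92 + 20.99 = 31.910 km³/yr.
τ = M_total / ΣF_ext = 76.980 / 31.910 = 2.412 yr.

2.41 yr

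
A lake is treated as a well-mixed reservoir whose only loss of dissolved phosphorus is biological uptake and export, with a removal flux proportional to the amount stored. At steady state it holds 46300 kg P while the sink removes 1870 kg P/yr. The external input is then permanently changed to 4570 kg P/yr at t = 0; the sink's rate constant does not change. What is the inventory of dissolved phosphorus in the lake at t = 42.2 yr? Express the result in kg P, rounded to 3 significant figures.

The sink rate constant is k = F₀/M₀ = 1870/46300 = 0.04039 yr⁻¹.
Solving dM/dt = F₁ − kM with M(0) = M₀ gives M(t) = F₁/k + (M₀ − F₁/k)·e^(−kt).
F₁/k = 4570/0.04039 = 113150 kg P; kt = 0.04039 × 42.2 = 1.704, e^(−kt) = 0.1819.
M(42.2) = 113150 + (46300 − 113150) × 0.1819 = 113150 − 12160 = 100990 kg P.

101000 kg P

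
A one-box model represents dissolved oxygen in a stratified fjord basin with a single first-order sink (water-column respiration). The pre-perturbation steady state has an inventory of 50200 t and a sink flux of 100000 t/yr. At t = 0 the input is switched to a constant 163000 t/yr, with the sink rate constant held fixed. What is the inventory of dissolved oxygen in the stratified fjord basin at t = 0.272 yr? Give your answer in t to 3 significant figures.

63400 t

τ = M₀/F₀ = 50200/100000 = 0.5020 yr; rate constant k = 1/τ.
New steady state M_∞ = F₁/k = F₁·τ = 163000 × 0.5020 = 81826 t.
M(t) = M_∞ + (M₀ − M_∞)·e^(−t/τ); t/τ = 0.272/0.5020 = 0.5418, so e^(−t/τ) = 0.5817.
M(t) = 81826 − 31630 × 0.5817 = 63430 t.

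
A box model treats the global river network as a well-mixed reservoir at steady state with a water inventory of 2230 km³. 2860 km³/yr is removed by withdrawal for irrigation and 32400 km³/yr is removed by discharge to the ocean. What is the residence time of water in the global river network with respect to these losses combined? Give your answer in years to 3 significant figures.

0.0632 yr

Total removal = 2860 + 32400 = 35260 km³/yr.
τ = M / ΣF_out = 2230 / 35260 = 0.06324 yr.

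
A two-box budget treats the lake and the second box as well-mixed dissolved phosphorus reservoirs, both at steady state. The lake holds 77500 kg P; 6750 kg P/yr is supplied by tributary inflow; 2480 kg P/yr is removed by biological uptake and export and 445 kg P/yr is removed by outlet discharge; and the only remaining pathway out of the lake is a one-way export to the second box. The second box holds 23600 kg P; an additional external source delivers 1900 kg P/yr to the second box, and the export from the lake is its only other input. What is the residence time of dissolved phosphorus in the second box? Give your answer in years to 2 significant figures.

4.1 yr

Balance the lake: ΣF_in = 6750.0 kg P/yr.
Export to the second box = ΣF_in − (2480 + 445) = 3825.0 kg P/yr.
Total input to the second box = 3825.0 + 1900 = 5725.0 kg P/yr; at steady state this equals its total output.
τ = M / F = 23600 / 5725.0 = 4.122 yr.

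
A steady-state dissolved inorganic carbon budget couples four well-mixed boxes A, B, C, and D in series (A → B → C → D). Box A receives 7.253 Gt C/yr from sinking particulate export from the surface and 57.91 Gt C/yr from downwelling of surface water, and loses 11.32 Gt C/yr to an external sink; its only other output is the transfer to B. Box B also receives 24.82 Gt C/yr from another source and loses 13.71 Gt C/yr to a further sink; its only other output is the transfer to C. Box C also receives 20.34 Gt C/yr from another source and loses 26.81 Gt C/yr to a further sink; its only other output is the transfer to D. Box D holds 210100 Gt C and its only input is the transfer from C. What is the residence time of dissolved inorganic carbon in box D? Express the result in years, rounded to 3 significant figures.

3590 yr

Box A: F(A→B) = (7.253 + 57.91) − 11.32 = 53.843 Gt C/yr.
Box B: F(B→C) = (53.843 + 24.82) − 13.71 = 64.953 Gt C/yr.
Box C: F(C→D) = (64.953 + 20.34) − 26.81 = 58.483 Gt C/yr.
Box D throughput = its input = 58.483 Gt C/yr; τ = 210100 / 58.483 = 3592 yr.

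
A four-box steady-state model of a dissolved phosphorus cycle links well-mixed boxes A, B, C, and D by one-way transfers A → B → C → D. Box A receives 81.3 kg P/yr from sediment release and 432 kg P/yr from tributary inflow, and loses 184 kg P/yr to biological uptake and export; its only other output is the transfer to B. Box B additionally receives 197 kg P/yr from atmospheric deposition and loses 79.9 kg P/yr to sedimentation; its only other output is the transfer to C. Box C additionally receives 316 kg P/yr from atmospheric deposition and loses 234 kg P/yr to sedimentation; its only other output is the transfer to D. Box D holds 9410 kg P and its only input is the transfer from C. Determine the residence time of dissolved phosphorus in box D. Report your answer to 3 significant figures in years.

Box A: F(A→B) = (81.3 + 432) − 184 = 329.30 kg P/yr.
Box B: F(B→C) = (329.30 + 197) − 79.9 = 446.40 kg P/yr.
Box C: F(C→D) = (446.40 + 316) − 234 = 528.40 kg P/yr.
Box D throughput = its input = 528.40 kg P/yr; τ = 9410 / 528.40 = 17.81 yr.

17.8 yr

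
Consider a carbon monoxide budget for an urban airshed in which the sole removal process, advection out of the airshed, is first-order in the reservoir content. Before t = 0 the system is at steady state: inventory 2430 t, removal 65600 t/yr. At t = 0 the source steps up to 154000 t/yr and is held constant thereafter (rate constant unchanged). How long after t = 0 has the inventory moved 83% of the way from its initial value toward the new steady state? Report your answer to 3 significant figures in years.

0.0656 yr

τ = M₀/F₀ = 2430/65600 = 0.03704 yr.
The remaining gap fraction is e^(−t/τ); 83% covered ⇒ e^(−t/τ) = 0.170.
t = −τ ln(0.170) = 0.03704 × 1.772 = 0.06564 yr.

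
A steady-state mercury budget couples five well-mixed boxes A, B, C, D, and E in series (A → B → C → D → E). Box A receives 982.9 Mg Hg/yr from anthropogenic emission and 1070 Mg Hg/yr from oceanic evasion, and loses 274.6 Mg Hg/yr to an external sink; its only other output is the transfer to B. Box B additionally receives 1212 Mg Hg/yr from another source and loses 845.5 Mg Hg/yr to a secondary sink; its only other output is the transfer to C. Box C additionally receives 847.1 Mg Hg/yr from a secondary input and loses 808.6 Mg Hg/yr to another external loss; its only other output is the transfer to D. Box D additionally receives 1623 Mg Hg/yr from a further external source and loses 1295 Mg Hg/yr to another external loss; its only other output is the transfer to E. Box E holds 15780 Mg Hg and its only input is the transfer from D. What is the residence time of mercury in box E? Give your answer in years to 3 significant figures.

6.28 yr

Box A: F(A→B) = (982.9 + 1070) − 274.6 = 1778.3 Mg Hg/yr.
Box B: F(B→C) = (1778.3 + 1212) − 845.5 = 2144.8 Mg Hg/yr.
Box C: F(C→D) = (2144.8 + 847.1) − 808.6 = 2183.3 Mg Hg/yr.
Box D: F(D→E) = (2183.3 + 1623) − 1295 = 2511.3 Mg Hg/yr.
Box E throughput = its input = 2511.3 Mg Hg/yr; τ = 15780 / 2511.3 = 6.284 yr.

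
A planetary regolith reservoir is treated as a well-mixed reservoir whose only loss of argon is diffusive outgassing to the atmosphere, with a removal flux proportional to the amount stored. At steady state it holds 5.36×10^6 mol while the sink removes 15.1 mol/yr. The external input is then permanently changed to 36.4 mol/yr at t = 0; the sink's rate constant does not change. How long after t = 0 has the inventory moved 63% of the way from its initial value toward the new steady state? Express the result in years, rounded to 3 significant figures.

353000 yr

τ = M₀/F₀ = 5.36×10^6/15.1 = 355000 yr.
The remaining gap fraction is e^(−t/τ); 63% covered ⇒ e^(−t/τ) = 0.370.
t = −τ ln(0.370) = 355000 × 0.9943 = 352900 yr.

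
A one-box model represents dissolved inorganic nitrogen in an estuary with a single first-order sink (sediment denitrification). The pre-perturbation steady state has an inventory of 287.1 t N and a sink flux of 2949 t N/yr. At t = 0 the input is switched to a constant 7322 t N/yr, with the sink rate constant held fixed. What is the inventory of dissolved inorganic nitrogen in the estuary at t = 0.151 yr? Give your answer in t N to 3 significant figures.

τ = M₀/F₀ = 287.1/2949 = 0.09736 yr; rate constant k = 1/τ.
New steady state M_∞ = F₁/k = F₁·τ = 7322 × 0.09736 = 712.83 t N.
M(t) = M_∞ + (M₀ − M_∞)·e^(−t/τ); t/τ = 0.151/0.09736 = 1.551, so e^(−t/τ) = 0.2120.
M(t) = 712.83 − 425.7 × 0.2120 = 622.56 t N.

623 t N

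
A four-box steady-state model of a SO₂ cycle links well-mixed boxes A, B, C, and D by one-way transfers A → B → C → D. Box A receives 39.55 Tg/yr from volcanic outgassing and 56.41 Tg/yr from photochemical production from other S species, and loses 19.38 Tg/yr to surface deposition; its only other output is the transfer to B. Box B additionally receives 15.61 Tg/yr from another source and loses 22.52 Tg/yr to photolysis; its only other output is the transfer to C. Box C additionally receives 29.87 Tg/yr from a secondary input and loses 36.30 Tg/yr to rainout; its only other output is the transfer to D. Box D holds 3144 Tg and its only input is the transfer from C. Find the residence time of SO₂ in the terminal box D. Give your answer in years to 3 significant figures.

Box A: F(A→B) = (39.55 + 56.41) − 19.38 = 76.580 Tg/yr.
Box B: F(B→C) = (76.580 + 15.61) − 22.52 = 69.670 Tg/yr.
Box C: F(C→D) = (69.670 + 29.87) − 36.30 = 63.240 Tg/yr.
Box D throughput = its input = 63.240 Tg/yr; τ = 3144 / 63.240 = 49.72 yr.

49.7 yr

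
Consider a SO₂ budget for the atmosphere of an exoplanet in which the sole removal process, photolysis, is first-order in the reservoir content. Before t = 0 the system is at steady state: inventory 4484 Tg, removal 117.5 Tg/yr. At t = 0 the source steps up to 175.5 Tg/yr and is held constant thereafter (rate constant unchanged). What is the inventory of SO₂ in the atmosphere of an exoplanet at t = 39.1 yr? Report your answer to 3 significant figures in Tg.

Residence time τ = M₀/F₀ = 38.16 yr. The eventual steady state is M_∞ = M₀·(F₁/F₀) = 4484 × 175.5/117.5 = 6697.4 Tg.
The anomaly ΔM(t) = M(t) − M_∞ decays as ΔM₀·e^(−t/τ) with ΔM₀ = 4484 − 6697.4 = −2213 Tg.
At t = 39.1 yr, e^(−t/τ) = e^(−1.025) = 0.3589, so ΔM = −794.5 Tg and M = 6697.4 − 794.5 = 5902.9 Tg.

5900 Tg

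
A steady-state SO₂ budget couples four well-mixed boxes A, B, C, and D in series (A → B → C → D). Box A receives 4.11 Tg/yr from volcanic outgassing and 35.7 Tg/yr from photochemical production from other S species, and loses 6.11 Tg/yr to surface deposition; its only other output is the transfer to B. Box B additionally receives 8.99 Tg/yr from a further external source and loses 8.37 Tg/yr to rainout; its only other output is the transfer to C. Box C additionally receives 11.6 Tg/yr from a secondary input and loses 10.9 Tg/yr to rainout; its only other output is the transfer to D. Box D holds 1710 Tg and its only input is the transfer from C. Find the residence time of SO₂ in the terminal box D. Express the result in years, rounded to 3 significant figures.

48.8 yr

Box A: F(A→B) = (4.11 + 35.7) − 6.11 = 33.700 Tg/yr.
Box B: F(B→C) = (33.700 + 8.99) − 8.37 = 34.320 Tg/yr.
Box C: F(C→D) = (34.320 + 11.6) − 10.9 = 35.020 Tg/yr.
Box D throughput = its input = 35.020 Tg/yr; τ = 1710 / 35.020 = 48.83 yr.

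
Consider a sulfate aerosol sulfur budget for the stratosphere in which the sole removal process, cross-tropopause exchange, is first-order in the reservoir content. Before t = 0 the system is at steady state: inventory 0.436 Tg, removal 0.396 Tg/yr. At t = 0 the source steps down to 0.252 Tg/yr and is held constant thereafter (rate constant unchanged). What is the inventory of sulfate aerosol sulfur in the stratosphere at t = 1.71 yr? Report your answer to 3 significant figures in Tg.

0.311 Tg

τ = M₀/F₀ = 0.436/0.396 = 1.101 yr; rate constant k = 1/τ.
New steady state M_∞ = F₁/k = F₁·τ = 0.252 × 1.101 = 0.27745 Tg.
M(t) = M_∞ + (M₀ − M_∞)·e^(−t/τ); t/τ = 1.71/1.101 = 1.553, so e^(−t/τ) = 0.2116.
M(t) = 0.27745 + 0.1585 × 0.2116 = 0.31100 Tg.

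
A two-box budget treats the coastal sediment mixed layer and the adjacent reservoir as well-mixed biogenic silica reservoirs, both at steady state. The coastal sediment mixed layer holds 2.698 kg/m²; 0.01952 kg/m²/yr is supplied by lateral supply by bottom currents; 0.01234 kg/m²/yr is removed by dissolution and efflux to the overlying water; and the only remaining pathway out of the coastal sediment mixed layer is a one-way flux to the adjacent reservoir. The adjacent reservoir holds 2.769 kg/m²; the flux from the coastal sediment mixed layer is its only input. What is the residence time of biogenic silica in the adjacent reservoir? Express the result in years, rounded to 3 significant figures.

Balance the coastal sediment mixed layer: ΣF_in = 0.019520 kg/m²/yr.
Flux to the adjacent reservoir = ΣF_in − (0.01234) = 0.0071800 kg/m²/yr.
At steady state the output of the adjacent reservoir equals its input, 0.0071800 kg/m²/yr.
τ = M / F = 2.769 / 0.0071800 = 385.7 yr.

386 yr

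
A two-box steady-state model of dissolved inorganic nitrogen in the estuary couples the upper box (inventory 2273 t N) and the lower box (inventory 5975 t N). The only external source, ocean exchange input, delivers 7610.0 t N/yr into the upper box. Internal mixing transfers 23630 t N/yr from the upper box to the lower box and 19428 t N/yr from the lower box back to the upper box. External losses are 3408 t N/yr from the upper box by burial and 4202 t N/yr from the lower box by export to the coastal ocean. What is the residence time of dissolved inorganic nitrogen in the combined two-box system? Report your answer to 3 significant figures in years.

For the system as a whole, the A↔B exchange is internal and contributes nothing to the throughput; only the external sinks remove mass.
M_total = 2273 + 5975 = 8248.0 t N.
ΣF_external_out = 3408 + 4202 = 7610.0 t N/yr.
τ = M_total / ΣF_ext = 8248.0 / 7610.0 = 1.084 yr.

1.08 yr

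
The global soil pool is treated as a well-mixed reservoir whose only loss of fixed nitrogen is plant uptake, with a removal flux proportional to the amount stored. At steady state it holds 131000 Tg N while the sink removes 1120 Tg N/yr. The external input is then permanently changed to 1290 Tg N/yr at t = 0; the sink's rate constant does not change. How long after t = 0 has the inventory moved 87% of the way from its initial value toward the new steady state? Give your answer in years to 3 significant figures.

τ = M₀/F₀ = 131000/1120 = 117.0 yr.
The remaining gap fraction is e^(−t/τ); 87% covered ⇒ e^(−t/τ) = 0.130.
t = −τ ln(0.130) = 117.0 × 2.040 = 238.6 yr.

239 yr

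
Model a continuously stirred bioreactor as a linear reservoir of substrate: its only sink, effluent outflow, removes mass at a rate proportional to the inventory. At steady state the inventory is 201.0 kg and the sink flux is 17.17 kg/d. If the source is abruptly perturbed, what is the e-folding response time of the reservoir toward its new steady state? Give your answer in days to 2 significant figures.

For a linear reservoir the response time equals the residence time τ = M/F.
τ = 201.0 / 17.17 = 11.71 d.

12 d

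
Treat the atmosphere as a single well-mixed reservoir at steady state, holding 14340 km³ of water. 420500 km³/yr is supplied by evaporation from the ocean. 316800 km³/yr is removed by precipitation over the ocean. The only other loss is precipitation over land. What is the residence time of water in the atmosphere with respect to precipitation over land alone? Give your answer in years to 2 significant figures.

0.14 yr

At steady state ΣF_in = ΣF_out.
ΣF_in = 420500 km³/yr.
Precipitation over land flux = ΣF_in − (316800) = 420500 − 316800 = 103700 km³/yr.
τ = M / F = 14340 / 103700 = 0.1383 yr.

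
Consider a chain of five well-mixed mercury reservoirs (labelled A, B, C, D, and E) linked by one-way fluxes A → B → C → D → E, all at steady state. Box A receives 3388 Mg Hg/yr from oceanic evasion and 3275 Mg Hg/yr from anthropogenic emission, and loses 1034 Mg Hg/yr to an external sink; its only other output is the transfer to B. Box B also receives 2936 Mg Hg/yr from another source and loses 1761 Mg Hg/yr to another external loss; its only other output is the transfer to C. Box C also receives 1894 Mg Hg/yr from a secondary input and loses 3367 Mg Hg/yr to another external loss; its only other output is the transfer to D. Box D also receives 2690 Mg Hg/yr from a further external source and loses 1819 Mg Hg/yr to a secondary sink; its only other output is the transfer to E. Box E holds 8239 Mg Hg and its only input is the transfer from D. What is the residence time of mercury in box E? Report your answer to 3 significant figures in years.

1.33 yr

Box A: F(A→B) = (3388 + 3275) − 1034 = 5629.0 Mg Hg/yr.
Box B: F(B→C) = (5629.0 + 2936) − 1761 = 6804.0 Mg Hg/yr.
Box C: F(C→D) = (6804.0 + 1894) − 3367 = 5331.0 Mg Hg/yr.
Box D: F(D→E) = (5331.0 + 2690) − 1819 = 6202.0 Mg Hg/yr.
Box E throughput = its input = 6202.0 Mg Hg/yr; τ = 8239 / 6202.0 = 1.328 yr.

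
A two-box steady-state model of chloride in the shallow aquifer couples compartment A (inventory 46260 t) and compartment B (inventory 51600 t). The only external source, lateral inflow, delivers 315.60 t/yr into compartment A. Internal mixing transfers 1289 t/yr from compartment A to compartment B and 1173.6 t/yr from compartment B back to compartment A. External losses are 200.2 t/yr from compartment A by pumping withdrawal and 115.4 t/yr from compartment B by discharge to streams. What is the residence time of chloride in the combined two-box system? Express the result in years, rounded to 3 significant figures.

For the system as a whole, the A↔B exchange is internal and contributes nothing to the throughput; only the external sinks remove mass.
M_total = 46260 + 51600 = 97860 t.
ΣF_external_out = 200.2 + 115.4 = 315.60 t/yr.
τ = M_total / ΣF_ext = 97860 / 315.60 = 310.1 yr.

310 yr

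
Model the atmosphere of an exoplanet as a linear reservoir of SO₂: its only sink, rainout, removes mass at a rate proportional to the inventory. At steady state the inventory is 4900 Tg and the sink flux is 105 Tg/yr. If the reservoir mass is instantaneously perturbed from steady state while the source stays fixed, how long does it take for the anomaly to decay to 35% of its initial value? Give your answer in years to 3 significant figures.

For a linear reservoir the anomaly decays as exp(−t/τ) with τ = M/F = 4900/105 = 46.67 yr.
exp(−t/τ) = 0.35 ⇒ t = −τ ln(0.35) = 46.67 × 1.050 = 48.99 yr.

49.0 yr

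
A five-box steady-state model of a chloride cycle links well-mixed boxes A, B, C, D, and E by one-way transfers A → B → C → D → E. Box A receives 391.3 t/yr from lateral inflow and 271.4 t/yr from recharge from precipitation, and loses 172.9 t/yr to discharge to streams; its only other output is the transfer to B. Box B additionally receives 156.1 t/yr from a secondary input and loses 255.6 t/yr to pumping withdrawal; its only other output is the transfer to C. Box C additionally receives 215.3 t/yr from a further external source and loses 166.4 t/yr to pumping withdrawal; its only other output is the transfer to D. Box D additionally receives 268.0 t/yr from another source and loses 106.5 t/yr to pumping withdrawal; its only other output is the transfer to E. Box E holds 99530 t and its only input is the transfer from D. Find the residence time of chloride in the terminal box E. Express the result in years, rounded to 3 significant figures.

Box A: F(A→B) = (391.3 + 271.4) − 172.9 = 489.80 t/yr.
Box B: F(B→C) = (489.80 + 156.1) − 255.6 = 390.30 t/yr.
Box C: F(C→D) = (390.30 + 215.3) − 166.4 = 439.20 t/yr.
Box D: F(D→E) = (439.20 + 268.0) − 106.5 = 600.70 t/yr.
Box E throughput = its input = 600.70 t/yr; τ = 99530 / 600.70 = 165.7 yr.

166 yr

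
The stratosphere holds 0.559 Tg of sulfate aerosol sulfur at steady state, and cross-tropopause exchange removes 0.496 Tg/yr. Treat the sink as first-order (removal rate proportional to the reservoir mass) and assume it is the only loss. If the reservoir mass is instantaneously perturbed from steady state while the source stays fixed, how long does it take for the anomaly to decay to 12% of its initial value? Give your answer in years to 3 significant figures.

2.39 yr

For a linear reservoir the anomaly decays as exp(−t/τ) with τ = M/F = 0.559/0.496 = 1.127 yr.
exp(−t/τ) = 0.12 ⇒ t = −τ ln(0.12) = 1.127 × 2.120 = 2.390 yr.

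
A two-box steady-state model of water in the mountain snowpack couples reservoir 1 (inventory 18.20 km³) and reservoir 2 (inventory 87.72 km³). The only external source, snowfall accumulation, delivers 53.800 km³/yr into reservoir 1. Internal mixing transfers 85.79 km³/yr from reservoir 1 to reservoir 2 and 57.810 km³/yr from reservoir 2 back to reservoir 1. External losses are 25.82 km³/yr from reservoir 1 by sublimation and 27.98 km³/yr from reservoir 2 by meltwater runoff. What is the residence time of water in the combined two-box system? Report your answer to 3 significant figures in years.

For the system as a whole, the A↔B exchange is internal and contributes nothing to the throughput; only the external sinks remove mass.
M_total = 18.20 + 87.72 = 105.92 km³.
ΣF_external_out = 25.82 + 27.98 = 53.800 km³/yr.
τ = M_total / ΣF_ext = 105.92 / 53.800 = 1.969 yr.

1.97 yr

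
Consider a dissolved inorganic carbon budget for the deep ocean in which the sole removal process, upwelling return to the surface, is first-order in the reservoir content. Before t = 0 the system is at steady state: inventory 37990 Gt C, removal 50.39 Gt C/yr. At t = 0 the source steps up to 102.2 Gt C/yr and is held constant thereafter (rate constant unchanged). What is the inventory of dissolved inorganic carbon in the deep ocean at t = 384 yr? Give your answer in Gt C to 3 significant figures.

53600 Gt C

τ = M₀/F₀ = 37990/50.39 = 753.9 yr; rate constant k = 1/τ.
New steady state M_∞ = F₁/k = F₁·τ = 102.2 × 753.9 = 77051 Gt C.
M(t) = M_∞ + (M₀ − M_∞)·e^(−t/τ); t/τ = 384/753.9 = 0.5093, so e^(−t/τ) = 0.6009.
M(t) = 77051 − 39060 × 0.6009 = 53579 Gt C.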